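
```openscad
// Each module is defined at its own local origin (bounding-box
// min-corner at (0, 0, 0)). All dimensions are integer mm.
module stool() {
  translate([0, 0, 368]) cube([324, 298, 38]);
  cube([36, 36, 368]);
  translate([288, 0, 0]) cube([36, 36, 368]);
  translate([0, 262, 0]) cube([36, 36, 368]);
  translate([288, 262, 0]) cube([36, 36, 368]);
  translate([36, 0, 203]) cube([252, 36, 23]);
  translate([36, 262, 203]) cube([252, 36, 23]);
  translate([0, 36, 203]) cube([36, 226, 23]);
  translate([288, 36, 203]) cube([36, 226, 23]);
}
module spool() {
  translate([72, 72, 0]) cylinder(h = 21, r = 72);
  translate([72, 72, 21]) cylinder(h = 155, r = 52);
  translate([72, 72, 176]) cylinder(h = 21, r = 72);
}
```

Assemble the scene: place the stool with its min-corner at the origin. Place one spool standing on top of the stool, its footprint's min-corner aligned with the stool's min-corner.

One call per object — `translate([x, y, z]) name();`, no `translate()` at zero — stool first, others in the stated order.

stool();
translate([0, 0, 406]) spool();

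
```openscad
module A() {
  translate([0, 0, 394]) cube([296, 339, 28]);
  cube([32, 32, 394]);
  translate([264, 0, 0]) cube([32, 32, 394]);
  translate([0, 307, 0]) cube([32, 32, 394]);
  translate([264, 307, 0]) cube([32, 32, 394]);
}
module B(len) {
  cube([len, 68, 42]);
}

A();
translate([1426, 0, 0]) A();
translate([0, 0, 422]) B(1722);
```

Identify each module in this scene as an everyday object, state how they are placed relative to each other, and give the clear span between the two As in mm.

Second stool starts at x = 1426; first ends at x = 296; clear span = 1426 − 296 = 1130 mm.

A is a stool. B is a beam. A beam spans the tops of two stools. The clear span between the two stools is 1130 mm.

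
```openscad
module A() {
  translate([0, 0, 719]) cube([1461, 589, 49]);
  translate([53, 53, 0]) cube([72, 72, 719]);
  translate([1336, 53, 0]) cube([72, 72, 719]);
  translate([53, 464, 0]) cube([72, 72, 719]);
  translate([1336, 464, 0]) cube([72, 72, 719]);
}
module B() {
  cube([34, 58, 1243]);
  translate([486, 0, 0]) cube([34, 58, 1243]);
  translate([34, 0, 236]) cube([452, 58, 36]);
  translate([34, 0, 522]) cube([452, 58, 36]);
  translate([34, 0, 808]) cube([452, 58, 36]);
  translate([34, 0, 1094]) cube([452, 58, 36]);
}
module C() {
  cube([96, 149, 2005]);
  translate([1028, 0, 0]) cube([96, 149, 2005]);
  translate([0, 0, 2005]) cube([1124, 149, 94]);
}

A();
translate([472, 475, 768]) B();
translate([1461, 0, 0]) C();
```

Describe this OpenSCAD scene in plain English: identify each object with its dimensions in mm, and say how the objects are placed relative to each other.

A is a table with a 1461×589 mm rectangular top, 49 mm thick, top surface at z = 768 mm, supported by four 72×72 mm square legs, each inset 53 mm from the nearest pair of top edges, running from the floor.

B is a straight ladder. Two 34×58 mm vertical rails, 1243 mm tall, stand 520 mm apart (outside-to-outside) with their front faces coplanar on the −y side. 4 rungs, each 58 mm deep and 36 mm tall, span between the inner faces of the rails, front faces flush with the rails. The lowest rung's underside is at z = 236 mm and rungs are spaced 286 mm apart (underside to underside).

C is a door frame. The clear opening is 932 mm wide and 2005 mm high. Two 96 mm wide jambs, 149 mm deep, stand either side of the opening from the floor to the top of the opening. A 94 mm thick head sits across the top of both jambs, spanning the full outside width of the frame.

The ladder is on top of the table. The door frame is against the table's +x side, with their −y faces flush.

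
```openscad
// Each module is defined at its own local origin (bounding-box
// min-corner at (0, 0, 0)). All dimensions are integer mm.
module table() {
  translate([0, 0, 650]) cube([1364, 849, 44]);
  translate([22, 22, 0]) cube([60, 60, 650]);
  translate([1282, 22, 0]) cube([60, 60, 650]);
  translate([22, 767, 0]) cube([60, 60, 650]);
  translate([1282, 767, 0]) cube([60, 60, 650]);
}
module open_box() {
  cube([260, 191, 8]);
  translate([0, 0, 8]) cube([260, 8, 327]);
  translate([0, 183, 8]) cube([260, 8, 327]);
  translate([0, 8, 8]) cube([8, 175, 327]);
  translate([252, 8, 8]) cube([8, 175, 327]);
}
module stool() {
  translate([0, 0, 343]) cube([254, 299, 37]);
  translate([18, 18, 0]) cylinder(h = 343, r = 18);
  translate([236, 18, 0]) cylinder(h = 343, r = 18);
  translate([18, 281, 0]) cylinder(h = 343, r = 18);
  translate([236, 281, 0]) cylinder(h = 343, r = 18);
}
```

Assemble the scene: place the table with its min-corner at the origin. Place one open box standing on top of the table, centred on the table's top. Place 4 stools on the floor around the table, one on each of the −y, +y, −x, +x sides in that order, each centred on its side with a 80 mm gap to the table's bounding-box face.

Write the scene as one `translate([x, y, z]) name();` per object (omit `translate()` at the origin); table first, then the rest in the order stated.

table();
translate([552, 329, 694]) open_box();
translate([555, -379, 0]) stool();
translate([555, 929, 0]) stool();
translate([-334, 275, 0]) stool();
translate([1444, 275, 0]) stool();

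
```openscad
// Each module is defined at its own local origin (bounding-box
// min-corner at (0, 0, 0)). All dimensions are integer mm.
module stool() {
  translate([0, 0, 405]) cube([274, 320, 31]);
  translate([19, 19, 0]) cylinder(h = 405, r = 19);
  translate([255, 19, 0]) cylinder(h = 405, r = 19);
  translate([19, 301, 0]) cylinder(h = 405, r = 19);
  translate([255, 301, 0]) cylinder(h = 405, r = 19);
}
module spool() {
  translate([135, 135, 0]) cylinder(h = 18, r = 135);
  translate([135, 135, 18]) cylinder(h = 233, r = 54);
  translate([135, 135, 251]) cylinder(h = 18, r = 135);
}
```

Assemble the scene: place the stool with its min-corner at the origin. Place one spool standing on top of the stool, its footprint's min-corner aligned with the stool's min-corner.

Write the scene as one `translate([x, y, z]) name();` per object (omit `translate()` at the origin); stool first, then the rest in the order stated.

stool();
translate([0, 0, 436]) spool();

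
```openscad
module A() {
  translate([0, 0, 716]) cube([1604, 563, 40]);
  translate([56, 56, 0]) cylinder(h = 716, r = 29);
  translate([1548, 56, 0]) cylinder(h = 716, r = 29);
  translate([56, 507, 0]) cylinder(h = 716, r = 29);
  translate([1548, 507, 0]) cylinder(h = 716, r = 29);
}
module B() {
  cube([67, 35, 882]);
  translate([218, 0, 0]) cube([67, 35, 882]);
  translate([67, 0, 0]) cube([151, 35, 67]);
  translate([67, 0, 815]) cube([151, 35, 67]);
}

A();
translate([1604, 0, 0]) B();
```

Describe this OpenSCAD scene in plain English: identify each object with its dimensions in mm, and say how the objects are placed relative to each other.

A is a rectangular dining table. The top is 1604×563×40 mm with its upper surface at z = 756 mm. It stands on four round legs of 58 mm diameter, each leg's bounding box inset 27 mm from the nearest pair of top edges, running from the floor to the underside of the top.

B is a picture frame with a 151×748 mm rectangular opening (x by z) and a uniform 67 mm border on every side. Frame depth is 35 mm along y. It is built from two vertical stiles running the full outside height and two horizontal rails spanning the gap between the stiles.

The picture frame is against the table's +x side, with their −y faces flush.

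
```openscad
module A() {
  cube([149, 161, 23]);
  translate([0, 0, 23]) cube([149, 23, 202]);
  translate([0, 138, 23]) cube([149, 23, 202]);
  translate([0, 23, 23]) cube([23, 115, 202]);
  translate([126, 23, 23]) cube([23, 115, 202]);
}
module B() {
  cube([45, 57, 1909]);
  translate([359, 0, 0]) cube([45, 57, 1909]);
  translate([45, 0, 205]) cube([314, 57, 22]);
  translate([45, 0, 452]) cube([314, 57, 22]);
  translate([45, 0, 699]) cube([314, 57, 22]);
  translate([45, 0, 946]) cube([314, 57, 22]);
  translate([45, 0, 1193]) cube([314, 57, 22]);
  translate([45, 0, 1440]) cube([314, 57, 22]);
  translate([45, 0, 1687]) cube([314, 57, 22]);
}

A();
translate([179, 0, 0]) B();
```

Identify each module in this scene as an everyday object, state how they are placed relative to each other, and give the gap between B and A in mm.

The ladder's nearest face is 30 mm from the open box's +x face.

A is an open box. B is a ladder. The ladder is on the floor beside the open box on its +x side. The gap between the ladder and the open box is 30 mm.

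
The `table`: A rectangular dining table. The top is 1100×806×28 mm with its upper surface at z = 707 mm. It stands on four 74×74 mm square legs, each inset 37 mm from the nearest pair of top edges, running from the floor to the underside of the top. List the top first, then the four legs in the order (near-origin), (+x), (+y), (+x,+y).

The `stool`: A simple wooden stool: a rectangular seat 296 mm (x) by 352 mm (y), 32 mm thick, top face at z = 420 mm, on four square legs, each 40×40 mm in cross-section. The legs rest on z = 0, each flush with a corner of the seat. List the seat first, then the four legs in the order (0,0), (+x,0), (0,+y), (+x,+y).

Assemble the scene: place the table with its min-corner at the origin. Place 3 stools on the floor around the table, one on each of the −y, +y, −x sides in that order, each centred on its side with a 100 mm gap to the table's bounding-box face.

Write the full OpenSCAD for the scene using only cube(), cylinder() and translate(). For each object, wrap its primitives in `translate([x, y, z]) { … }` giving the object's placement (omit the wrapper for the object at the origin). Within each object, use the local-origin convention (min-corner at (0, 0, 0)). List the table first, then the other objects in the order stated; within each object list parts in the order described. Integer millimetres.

translate([0, 0, 679]) cube([1100, 806, 28]);
translate([37, 37, 0]) cube([74, 74, 679]);
translate([989, 37, 0]) cube([74, 74, 679]);
translate([37, 695, 0]) cube([74, 74, 679]);
translate([989, 695, 0]) cube([74, 74, 679]);
translate([402, -452, 0]) {
  translate([0, 0, 388]) cube([296, 352, 32]);
  cube([40, 40, 388]);
  translate([256, 0, 0]) cube([40, 40, 388]);
  translate([0, 312, 0]) cube([40, 40, 388]);
  translate([256, 312, 0]) cube([40, 40, 388]);
}
translate([402, 906, 0]) {
  translate([0, 0, 388]) cube([296, 352, 32]);
  cube([40, 40, 388]);
  translate([256, 0, 0]) cube([40, 40, 388]);
  translate([0, 312, 0]) cube([40, 40, 388]);
  translate([256, 312, 0]) cube([40, 40, 388]);
}
translate([-396, 227, 0]) {
  translate([0, 0, 388]) cube([296, 352, 32]);
  cube([40, 40, 388]);
  translate([256, 0, 0]) cube([40, 40, 388]);
  translate([0, 312, 0]) cube([40, 40, 388]);
  translate([256, 312, 0]) cube([40, 40, 388]);
}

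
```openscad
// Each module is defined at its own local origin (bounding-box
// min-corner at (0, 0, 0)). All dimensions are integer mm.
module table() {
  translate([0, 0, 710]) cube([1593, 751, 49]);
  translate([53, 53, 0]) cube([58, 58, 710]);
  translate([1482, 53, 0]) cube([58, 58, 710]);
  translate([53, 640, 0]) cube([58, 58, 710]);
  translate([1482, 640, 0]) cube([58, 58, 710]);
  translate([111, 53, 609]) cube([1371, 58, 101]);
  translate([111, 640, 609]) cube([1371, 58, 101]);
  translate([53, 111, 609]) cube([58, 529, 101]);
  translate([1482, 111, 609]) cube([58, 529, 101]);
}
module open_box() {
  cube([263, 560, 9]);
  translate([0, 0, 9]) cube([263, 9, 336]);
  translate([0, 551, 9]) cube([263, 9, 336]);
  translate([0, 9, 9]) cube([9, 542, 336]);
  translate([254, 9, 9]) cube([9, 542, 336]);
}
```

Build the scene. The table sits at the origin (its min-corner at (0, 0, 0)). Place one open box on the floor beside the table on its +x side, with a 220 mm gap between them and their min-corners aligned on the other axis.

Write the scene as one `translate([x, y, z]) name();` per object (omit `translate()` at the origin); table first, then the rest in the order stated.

table();
translate([1813, 0, 0]) open_box();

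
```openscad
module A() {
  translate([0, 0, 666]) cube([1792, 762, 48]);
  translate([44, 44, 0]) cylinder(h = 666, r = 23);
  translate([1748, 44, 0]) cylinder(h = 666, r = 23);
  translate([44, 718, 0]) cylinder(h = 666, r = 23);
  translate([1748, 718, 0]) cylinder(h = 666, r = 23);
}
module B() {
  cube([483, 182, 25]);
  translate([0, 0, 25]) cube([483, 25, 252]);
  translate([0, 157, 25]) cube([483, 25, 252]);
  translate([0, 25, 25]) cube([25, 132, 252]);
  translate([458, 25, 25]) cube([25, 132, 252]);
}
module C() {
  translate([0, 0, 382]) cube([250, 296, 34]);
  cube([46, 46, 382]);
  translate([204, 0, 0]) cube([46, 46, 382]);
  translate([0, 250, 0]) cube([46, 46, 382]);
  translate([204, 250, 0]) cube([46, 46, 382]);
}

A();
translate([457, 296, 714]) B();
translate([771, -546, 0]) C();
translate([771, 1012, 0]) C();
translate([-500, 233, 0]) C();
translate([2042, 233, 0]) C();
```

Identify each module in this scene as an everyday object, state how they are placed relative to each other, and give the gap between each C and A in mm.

Each stool's nearest face is 250 mm from the table's bounding box.

A is a table. B is an open box. C is a stool. The open box is on top of the table. Four stools sit around the table at the −y, +y, −x, +x sides. The gap between each stool and the table is 250 mm.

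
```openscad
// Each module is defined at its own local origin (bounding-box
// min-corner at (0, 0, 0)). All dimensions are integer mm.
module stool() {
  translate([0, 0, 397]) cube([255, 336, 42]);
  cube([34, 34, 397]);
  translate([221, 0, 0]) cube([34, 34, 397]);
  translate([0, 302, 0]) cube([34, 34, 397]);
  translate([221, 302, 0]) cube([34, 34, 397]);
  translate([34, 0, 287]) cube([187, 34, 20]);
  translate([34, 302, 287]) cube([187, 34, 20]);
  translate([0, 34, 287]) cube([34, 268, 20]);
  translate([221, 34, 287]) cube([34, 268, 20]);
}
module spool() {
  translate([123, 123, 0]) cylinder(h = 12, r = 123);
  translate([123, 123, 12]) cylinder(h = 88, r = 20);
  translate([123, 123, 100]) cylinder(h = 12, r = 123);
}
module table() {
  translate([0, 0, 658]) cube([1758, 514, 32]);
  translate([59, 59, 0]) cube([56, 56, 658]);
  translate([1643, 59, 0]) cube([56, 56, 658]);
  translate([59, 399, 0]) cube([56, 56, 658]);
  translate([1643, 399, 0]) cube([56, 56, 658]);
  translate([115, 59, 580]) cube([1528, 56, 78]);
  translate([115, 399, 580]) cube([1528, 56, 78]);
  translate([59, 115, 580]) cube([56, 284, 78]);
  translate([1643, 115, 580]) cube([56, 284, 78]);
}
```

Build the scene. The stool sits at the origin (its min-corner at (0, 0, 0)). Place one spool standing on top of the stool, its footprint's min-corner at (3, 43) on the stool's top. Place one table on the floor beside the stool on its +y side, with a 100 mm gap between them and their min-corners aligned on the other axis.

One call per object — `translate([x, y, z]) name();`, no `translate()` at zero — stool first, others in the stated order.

stool();
translate([3, 43, 439]) spool();
translate([0, 436, 0]) table();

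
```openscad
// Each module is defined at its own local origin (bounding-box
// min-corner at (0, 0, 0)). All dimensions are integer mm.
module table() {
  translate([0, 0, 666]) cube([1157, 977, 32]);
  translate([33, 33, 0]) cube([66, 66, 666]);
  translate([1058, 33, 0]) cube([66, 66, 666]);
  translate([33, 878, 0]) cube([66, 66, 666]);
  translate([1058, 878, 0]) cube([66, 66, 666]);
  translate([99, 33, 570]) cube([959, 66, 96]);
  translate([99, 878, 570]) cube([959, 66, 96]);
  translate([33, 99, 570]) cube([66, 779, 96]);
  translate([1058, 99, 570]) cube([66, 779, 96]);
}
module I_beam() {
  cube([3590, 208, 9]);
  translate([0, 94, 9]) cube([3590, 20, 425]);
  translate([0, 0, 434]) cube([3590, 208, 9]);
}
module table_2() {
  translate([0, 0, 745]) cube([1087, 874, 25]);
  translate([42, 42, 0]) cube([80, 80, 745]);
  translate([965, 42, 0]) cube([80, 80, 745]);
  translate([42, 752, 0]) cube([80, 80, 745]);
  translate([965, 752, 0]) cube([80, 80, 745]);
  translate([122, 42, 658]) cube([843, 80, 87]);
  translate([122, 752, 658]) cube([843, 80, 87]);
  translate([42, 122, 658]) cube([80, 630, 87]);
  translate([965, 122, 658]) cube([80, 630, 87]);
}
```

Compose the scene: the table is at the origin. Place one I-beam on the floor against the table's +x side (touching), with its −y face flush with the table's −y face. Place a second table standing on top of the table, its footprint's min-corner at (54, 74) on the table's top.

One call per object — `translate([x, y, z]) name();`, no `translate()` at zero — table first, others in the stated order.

table();
translate([1157, 0, 0]) I_beam();
translate([54, 74, 698]) table_2();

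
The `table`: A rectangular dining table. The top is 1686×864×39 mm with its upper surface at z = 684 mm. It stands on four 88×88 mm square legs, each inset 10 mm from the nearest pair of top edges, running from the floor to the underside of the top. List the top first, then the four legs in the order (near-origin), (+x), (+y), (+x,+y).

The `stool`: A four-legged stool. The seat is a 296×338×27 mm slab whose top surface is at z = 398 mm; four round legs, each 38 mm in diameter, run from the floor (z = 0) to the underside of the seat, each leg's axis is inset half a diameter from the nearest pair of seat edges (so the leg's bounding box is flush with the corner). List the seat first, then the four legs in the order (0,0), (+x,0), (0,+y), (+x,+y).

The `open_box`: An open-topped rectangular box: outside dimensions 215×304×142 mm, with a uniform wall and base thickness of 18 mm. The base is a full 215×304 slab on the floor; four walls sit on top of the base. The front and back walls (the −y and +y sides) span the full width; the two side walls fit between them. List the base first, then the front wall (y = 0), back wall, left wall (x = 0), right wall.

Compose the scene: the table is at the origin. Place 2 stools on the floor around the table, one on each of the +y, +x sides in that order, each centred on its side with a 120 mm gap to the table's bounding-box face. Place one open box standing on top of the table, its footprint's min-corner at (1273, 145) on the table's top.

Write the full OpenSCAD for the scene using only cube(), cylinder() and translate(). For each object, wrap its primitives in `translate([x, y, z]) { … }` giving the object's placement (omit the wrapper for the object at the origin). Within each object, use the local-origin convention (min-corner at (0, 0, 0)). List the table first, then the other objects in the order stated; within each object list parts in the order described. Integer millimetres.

translate([0, 0, 645]) cube([1686, 864, 39]);
translate([10, 10, 0]) cube([88, 88, 645]);
translate([1588, 10, 0]) cube([88, 88, 645]);
translate([10, 766, 0]) cube([88, 88, 645]);
translate([1588, 766, 0]) cube([88, 88, 645]);
translate([695, 984, 0]) {
  translate([0, 0, 371]) cube([296, 338, 27]);
  translate([19, 19, 0]) cylinder(h = 371, r = 19);
  translate([277, 19, 0]) cylinder(h = 371, r = 19);
  translate([19, 319, 0]) cylinder(h = 371, r = 19);
  translate([277, 319, 0]) cylinder(h = 371, r = 19);
}
translate([1806, 263, 0]) {
  translate([0, 0, 371]) cube([296, 338, 27]);
  translate([19, 19, 0]) cylinder(h = 371, r = 19);
  translate([277, 19, 0]) cylinder(h = 371, r = 19);
  translate([19, 319, 0]) cylinder(h = 371, r = 19);
  translate([277, 319, 0]) cylinder(h = 371, r = 19);
}
translate([1273, 145, 684]) {
  cube([215, 304, 18]);
  translate([0, 0, 18]) cube([215, 18, 124]);
  translate([0, 286, 18]) cube([215, 18, 124]);
  translate([0, 18, 18]) cube([18, 268, 124]);
  translate([197, 18, 18]) cube([18, 268, 124]);
}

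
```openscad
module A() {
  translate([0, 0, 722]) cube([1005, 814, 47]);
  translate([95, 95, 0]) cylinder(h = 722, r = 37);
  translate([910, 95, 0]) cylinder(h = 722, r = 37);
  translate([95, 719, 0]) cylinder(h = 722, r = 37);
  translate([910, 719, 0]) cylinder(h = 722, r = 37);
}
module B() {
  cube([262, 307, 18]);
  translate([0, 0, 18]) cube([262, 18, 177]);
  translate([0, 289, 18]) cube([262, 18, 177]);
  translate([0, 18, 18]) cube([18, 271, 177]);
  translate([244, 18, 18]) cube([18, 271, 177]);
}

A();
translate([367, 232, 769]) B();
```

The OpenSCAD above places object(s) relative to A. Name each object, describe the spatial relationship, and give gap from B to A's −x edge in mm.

The open box's min-x is at 367; the table's min-x is 0; gap = 367 mm.

A is a table. B is an open box. The open box is on top of the table. The gap from the open box to the table's −x edge is 367 mm.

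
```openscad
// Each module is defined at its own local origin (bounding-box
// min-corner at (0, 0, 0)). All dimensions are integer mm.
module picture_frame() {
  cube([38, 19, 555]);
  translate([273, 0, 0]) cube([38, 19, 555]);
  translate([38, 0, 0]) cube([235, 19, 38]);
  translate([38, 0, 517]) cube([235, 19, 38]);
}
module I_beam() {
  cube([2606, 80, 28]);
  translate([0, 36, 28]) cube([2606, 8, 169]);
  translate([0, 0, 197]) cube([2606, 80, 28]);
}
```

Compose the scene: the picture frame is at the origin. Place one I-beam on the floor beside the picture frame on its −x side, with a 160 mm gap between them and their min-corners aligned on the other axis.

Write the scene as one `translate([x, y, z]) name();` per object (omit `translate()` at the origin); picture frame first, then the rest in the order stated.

picture_frame();
translate([-2766, 0, 0]) I_beam();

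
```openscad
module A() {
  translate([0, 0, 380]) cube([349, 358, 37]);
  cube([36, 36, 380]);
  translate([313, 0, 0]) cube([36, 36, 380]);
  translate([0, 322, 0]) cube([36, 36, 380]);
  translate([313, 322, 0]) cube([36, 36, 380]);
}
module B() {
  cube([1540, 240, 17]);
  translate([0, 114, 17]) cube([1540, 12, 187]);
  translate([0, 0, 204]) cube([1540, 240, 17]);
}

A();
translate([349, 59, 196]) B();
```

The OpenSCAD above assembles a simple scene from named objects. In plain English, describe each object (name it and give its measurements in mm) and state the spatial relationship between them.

A is a simple wooden stool: a rectangular seat 349 mm (x) by 358 mm (y), 37 mm thick, top face at z = 417 mm, on four square legs, each 36×36 mm in cross-section. The legs rest on z = 0, each flush with a corner of the seat.

B is an I-beam lying along x, 1540 mm long. Overall section height 221 mm. Two flanges 240 mm wide (y) and 17 mm thick, one on the floor and one at the top; a web 12 mm thick runs between them, centred on the flange width.

The I-beam is beside the stool with their tops flush at z = 417.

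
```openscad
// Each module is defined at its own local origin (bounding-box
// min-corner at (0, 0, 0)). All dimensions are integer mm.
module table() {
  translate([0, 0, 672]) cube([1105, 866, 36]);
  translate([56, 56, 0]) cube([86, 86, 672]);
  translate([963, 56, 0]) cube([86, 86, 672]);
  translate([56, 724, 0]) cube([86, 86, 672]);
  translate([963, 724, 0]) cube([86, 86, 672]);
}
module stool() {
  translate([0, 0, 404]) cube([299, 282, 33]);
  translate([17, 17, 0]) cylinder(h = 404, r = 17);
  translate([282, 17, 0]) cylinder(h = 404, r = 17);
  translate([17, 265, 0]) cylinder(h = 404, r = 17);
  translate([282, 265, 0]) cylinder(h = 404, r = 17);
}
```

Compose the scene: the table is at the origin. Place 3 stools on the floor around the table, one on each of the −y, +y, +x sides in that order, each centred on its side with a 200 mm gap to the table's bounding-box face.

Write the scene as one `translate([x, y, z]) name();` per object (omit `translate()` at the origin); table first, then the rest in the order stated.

table();
translate([403, -482, 0]) stool();
translate([403, 1066, 0]) stool();
translate([1305, 292, 0]) stool();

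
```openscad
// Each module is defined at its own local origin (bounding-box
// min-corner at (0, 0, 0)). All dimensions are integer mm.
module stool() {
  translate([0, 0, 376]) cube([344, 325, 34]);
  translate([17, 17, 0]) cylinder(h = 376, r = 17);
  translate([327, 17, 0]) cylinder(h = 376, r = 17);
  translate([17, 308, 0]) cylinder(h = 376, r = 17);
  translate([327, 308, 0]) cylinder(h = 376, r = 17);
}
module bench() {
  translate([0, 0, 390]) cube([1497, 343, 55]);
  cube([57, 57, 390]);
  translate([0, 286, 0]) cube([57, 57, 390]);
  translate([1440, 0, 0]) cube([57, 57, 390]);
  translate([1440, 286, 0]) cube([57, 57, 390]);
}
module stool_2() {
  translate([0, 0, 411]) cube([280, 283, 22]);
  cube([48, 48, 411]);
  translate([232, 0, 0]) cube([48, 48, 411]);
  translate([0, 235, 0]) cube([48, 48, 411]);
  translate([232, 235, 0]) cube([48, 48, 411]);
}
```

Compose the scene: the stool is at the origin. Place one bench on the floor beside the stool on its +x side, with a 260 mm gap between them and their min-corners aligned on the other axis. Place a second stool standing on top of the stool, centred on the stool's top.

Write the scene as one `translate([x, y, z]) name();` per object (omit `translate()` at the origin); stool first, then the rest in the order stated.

stool();
translate([604, 0, 0]) bench();
translate([32, 21, 410]) stool_2();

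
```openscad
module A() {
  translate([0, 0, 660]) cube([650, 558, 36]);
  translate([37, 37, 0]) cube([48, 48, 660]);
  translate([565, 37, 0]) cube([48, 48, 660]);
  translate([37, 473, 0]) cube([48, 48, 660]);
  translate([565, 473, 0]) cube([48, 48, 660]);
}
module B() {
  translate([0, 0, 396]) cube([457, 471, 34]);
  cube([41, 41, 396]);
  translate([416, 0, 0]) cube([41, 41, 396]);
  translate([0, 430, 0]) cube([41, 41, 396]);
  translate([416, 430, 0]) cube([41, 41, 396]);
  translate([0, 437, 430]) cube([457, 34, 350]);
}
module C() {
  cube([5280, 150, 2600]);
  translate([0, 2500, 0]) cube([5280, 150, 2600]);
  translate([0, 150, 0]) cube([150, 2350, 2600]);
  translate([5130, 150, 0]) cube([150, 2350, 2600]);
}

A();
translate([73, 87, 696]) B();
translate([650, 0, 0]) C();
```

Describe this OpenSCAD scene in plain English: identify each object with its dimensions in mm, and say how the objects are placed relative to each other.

A is a table: top 650 mm (x) × 558 mm (y), 36 mm thick, upper face at z = 696 mm, on four 48×48 mm square legs, each inset 37 mm from the nearest pair of top edges, running from z = 0 to the bottom of the top.

B is a chair. The seat is a 457×471×34 mm slab with its top at z = 430 mm, on four 41×41 mm corner legs (flush with the seat edges, standing on z = 0). A flat backrest 34 mm thick, 350 mm tall, spans the full seat width and rises from the seat top along its +y edge, rear face flush with the rear of the seat.

C is a box-shaped house frame (walls only): outside footprint 5280×2650 mm, wall height 2600 mm, wall thickness 150 mm. The two y-facing walls run the full x-width; the two x-facing walls fit between the inner faces of the y-facing walls.

The chair is on top of the table. The house frame is against the table's +x side, with their −y faces flush.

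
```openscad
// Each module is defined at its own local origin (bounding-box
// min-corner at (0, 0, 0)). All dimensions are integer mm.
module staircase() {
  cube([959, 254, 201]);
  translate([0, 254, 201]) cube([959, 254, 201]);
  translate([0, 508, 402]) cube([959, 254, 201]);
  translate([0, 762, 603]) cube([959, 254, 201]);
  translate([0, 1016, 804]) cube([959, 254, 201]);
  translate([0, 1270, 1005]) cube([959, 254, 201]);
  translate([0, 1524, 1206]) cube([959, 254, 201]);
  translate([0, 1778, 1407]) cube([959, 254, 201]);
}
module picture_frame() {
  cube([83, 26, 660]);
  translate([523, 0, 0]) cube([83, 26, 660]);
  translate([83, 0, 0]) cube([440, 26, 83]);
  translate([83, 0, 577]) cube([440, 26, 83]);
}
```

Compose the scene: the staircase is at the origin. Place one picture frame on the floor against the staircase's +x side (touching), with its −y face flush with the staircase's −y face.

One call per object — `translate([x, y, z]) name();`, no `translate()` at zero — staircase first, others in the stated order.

staircase();
translate([959, 0, 0]) picture_frame();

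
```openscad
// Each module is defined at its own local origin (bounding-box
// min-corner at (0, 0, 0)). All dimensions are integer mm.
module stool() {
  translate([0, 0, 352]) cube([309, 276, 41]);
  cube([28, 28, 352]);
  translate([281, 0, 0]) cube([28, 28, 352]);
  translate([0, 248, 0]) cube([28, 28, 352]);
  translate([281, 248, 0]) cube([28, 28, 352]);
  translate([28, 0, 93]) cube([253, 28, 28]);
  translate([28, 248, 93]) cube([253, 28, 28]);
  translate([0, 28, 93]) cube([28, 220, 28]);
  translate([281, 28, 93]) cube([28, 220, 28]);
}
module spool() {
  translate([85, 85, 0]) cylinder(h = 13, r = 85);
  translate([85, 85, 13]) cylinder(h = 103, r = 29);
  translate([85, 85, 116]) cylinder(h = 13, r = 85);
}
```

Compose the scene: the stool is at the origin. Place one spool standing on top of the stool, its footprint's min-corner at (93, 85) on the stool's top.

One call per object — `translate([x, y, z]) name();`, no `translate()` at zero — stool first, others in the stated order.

stool();
translate([93, 85, 393]) spool();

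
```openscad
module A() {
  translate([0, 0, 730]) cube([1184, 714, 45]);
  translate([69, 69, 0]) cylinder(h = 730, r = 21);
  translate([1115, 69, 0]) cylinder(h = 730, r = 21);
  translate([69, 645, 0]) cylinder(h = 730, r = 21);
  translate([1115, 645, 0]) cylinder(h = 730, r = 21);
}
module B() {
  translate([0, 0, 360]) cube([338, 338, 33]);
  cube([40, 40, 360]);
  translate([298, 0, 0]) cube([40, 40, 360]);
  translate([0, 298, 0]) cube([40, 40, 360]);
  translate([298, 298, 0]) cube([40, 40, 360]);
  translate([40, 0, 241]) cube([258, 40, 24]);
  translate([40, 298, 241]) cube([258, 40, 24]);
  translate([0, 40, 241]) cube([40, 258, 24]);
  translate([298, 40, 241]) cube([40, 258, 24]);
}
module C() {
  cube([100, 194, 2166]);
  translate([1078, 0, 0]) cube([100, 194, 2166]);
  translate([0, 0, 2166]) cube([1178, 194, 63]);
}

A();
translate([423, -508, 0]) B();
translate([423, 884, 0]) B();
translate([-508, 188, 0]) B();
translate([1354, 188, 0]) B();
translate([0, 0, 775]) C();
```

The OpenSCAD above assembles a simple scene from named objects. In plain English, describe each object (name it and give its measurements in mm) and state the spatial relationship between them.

A is a rectangular dining table. The top is 1184×714×45 mm with its upper surface at z = 775 mm. It stands on four round legs of 42 mm diameter, each leg's bounding box inset 48 mm from the nearest pair of top edges, running from the floor to the underside of the top.

B is a simple wooden stool: a rectangular seat 338 mm (x) by 338 mm (y), 33 mm thick, top face at z = 393 mm, on four square legs, each 40×40 mm in cross-section. The legs rest on z = 0, each flush with a corner of the seat. Four stretchers, 40 mm wide and 24 mm tall, connect adjacent legs with their undersides at z = 241 mm, each running between the inner faces of the legs it joins and aligned with the legs' outer faces on the other axis.

C is a door frame. The clear opening is 978 mm wide and 2166 mm high. Two 100 mm wide jambs, 194 mm deep, stand either side of the opening from the floor to the top of the opening. A 63 mm thick head sits across the top of both jambs, spanning the full outside width of the frame.

Four stools sit around the table at the −y, +y, −x, +x sides. The door frame is on top of the table.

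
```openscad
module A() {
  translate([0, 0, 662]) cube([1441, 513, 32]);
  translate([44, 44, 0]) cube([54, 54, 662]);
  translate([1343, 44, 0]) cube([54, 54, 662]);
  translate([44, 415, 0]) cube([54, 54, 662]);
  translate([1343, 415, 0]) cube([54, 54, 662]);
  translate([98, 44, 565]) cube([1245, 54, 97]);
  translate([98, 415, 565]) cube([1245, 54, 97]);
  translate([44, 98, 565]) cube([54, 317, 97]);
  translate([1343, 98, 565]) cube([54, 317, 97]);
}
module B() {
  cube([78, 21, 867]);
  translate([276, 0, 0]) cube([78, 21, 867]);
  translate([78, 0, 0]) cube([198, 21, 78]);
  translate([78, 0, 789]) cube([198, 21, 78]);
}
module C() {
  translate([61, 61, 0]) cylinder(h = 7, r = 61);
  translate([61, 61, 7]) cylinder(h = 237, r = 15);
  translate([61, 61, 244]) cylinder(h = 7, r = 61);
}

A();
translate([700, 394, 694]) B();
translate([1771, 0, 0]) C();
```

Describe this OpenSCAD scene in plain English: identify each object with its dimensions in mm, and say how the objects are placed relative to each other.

A is a table with a 1441×513 mm rectangular top, 32 mm thick, top surface at z = 694 mm, supported by four 54×54 mm square legs, each inset 44 mm from the nearest pair of top edges, running from the floor. Four apron rails, 54 mm thick and 97 mm tall, run between adjacent legs with their top edges flush with the underside of the top and their outer faces flush with the legs' outer faces.

B is a rectangular picture frame lying in the x–z plane (depth along y). The opening is 198 mm wide (x) by 711 mm tall (z), surrounded by a border 78 mm wide on all four sides. The frame is 21 mm deep and is made of two full-height vertical stiles with two horizontal rails fitted between them.

C is a spool: two coaxial disc flanges of radius 61 mm and thickness 7 mm, joined by a core cylinder of radius 15 mm and height 237 mm. The lower flange rests on z = 0 and the three cylinders share a vertical axis.

The picture frame is on top of the table. The spool is on the floor beside the table on its +x side.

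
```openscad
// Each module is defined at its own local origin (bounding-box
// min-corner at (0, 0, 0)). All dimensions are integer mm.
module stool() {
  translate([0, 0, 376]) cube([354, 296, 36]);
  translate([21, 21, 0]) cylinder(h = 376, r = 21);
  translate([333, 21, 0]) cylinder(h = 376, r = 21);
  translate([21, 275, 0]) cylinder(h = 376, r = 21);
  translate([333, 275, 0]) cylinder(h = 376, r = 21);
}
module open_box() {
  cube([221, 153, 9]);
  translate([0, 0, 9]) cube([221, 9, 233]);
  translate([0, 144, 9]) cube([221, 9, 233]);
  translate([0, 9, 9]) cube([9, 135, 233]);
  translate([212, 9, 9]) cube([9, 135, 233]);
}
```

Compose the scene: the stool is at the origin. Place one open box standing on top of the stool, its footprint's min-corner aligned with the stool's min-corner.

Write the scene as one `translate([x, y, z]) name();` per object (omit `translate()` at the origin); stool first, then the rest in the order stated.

stool();
translate([0, 0, 412]) open_box();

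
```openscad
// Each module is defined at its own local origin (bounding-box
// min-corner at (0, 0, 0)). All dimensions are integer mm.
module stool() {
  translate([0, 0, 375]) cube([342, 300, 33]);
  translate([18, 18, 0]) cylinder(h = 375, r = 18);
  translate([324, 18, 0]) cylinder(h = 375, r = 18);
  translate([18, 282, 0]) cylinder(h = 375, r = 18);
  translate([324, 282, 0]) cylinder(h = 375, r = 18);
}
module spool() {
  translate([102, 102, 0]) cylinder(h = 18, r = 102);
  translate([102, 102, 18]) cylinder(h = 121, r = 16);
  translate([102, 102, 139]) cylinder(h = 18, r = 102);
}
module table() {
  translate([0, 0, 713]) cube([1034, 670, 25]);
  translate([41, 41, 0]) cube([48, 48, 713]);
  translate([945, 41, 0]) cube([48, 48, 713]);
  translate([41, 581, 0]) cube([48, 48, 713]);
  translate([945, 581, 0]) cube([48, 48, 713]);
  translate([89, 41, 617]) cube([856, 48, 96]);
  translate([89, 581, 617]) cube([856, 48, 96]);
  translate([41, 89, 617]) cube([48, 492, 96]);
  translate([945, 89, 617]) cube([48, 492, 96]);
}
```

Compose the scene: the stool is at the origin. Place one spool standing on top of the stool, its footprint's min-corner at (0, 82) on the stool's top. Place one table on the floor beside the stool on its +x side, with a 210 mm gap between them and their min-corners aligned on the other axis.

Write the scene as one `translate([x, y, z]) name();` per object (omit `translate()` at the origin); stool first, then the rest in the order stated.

stool();
translate([0, 82, 408]) spool();
translate([552, 0, 0]) table();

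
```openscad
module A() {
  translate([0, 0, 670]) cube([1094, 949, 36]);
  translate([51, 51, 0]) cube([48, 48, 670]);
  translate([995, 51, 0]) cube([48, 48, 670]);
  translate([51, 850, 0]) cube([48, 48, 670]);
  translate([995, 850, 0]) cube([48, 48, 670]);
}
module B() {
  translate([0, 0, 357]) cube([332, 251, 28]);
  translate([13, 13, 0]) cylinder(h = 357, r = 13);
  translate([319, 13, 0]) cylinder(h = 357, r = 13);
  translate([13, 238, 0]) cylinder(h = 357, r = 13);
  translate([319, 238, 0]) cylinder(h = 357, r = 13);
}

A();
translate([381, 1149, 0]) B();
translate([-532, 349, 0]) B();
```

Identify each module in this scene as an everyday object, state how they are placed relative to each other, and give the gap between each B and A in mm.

Each stool's nearest face is 200 mm from the table's bounding box.

A is a table. B is a stool. Two stools sit around the table at the +y, −x sides. The gap between each stool and the table is 200 mm.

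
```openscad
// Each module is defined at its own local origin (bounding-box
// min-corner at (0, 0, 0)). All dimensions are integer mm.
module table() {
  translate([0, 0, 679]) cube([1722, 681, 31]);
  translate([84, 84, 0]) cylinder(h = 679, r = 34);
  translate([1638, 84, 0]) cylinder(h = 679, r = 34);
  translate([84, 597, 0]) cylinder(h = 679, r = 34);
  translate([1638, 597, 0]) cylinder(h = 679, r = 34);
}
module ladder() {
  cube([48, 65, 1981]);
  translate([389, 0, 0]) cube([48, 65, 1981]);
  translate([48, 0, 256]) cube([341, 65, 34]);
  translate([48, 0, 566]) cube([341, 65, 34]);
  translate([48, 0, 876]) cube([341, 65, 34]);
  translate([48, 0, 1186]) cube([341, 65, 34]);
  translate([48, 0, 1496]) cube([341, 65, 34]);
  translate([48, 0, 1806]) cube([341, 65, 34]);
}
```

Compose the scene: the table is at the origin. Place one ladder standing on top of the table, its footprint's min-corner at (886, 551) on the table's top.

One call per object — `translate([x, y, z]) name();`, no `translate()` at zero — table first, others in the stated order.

table();
translate([886, 551, 710]) ladder();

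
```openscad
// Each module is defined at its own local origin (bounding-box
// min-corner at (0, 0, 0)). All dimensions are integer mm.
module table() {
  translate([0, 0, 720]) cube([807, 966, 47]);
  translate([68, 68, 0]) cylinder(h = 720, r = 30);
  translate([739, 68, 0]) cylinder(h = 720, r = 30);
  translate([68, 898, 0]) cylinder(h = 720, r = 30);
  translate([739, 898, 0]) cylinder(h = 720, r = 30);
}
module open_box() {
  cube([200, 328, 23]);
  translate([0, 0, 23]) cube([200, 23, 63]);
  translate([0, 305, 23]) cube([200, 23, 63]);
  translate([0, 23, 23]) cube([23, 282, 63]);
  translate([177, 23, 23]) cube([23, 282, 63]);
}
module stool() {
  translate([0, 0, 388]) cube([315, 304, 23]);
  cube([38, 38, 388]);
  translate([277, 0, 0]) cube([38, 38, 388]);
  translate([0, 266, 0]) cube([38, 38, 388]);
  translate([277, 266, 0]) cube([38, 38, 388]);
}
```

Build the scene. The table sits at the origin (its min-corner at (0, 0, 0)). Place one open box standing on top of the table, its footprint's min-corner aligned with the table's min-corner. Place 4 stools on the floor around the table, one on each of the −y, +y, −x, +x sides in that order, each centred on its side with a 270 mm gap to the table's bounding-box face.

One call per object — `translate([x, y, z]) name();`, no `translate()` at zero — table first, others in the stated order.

table();
translate([0, 0, 767]) open_box();
translate([246, -574, 0]) stool();
translate([246, 1236, 0]) stool();
translate([-585, 331, 0]) stool();
translate([1077, 331, 0]) stool();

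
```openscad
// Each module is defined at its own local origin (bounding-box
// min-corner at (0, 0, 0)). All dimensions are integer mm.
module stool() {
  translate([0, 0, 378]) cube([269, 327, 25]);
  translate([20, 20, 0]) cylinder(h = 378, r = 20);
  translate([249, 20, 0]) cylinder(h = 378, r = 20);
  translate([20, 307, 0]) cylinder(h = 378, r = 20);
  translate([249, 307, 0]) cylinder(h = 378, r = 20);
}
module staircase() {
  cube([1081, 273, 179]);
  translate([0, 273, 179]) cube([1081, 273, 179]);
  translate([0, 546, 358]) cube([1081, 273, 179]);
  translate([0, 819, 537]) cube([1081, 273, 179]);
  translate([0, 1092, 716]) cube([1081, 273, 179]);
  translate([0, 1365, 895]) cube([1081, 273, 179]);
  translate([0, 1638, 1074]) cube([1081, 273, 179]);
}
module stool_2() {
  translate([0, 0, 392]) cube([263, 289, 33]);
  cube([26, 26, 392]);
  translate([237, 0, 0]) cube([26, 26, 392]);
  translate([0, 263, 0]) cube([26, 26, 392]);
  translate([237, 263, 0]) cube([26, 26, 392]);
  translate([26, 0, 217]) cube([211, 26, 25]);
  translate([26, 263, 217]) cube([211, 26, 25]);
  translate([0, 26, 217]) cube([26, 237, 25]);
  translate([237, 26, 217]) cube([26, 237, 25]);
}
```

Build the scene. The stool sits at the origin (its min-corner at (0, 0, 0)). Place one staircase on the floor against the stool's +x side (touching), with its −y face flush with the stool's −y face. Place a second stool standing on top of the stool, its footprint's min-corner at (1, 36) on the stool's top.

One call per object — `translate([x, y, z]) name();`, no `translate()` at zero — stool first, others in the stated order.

stool();
translate([269, 0, 0]) staircase();
translate([1, 36, 403]) stool_2();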